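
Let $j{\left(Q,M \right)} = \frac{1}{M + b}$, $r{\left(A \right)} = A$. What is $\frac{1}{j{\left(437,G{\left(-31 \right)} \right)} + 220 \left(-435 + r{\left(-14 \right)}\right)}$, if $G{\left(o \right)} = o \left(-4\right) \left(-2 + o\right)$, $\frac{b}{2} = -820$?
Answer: $- \frac{5732}{566206961} \approx -1.0124 \cdot 10^{-5}$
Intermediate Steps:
$b = -1640$ ($b = 2 \left(-820\right) = -1640$)
$G{\left(o \right)} = - 4 o \left(-2 + o\right)$
$j{\left(Q,M \right)} = \frac{1}{-1640 + M}$ ($j{\left(Q,M \right)} = \frac{1}{M - 1640} = \frac{1}{-1640 + M}$)
$\frac{1}{j{\left(437,G{\left(-31 \right)} \right)} + 220 \left(-435 + r{\left(-14 \right)}\right)} = \frac{1}{\frac{1}{-1640 + 4 \left(-31\right) \left(2 - -31\right)} + 220 \left(-435 - 14\right)} = \frac{1}{\frac{1}{-1640 + 4 \left(-31\right) \left(2 + 31\right)} + 220 \left(-449\right)} = \frac{1}{\frac{1}{-1640 + 4 \left(-31\right) 33} - 98780} = \frac{1}{\frac{1}{-1640 - 4092} - 98780} = \frac{1}{\frac{1}{-5732} - 98780} = \frac{1}{- \frac{1}{5732} - 98780} = \frac{1}{- \frac{566206961}{5732}} = - \frac{5732}{566206961}$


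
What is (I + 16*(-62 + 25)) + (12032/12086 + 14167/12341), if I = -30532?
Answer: -2320964204575/74576663 ≈ -31122.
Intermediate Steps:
(I + 16*(-62 + 25)) + (12032/12086 + 14167/12341) = (-30532 + 16*(-62 + 25)) + (12032/12086 + 14167/12341) = (-30532 + 16*(-37)) + (12032*(1/12086) + 14167*(1/12341)) = (-30532 - 592) + (6016/6043 + 14167/12341) = -31124 + 159854637/74576663 = -2320964204575/74576663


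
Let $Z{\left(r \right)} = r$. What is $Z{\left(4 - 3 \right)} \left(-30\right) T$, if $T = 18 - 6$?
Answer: $-360$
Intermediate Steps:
$T = 12$ ($T = 18 - 6 = 12$)
$Z{\left(4 - 3 \right)} \left(-30\right) T = \left(4 - 3\right) \left(-30\right) 12 = 1 \left(-30\right) 12 = \left(-30\right) 12 = -360$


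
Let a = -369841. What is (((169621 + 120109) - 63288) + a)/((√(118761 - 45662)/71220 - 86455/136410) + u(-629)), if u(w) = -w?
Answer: -242297083934745890348600/1061731956586925059831 + 70384453972582340*√73099/13802515435630025777803 ≈ -228.21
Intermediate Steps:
(((169621 + 120109) - 63288) + a)/((√(118761 - 45662)/71220 - 86455/136410) + u(-629)) = (((169621 + 120109) - 63288) - 369841)/((√(118761 - 45662)/71220 - 86455/136410) - 1*(-629)) = ((289730 - 63288) - 369841)/((√73099*(1/71220) - 86455*1/136410) + 629) = (226442 - 369841)/((√73099/71220 - 17291/27282) + 629) = -143399/((-17291/27282 + √73099/71220) + 629) = -143399/(17143087/27282 + √73099/71220)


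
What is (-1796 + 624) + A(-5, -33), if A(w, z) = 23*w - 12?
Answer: -1299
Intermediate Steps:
A(w, z) = -12 + 23*w
(-1796 + 624) + A(-5, -33) = (-1796 + 624) + (-12 + 23*(-5)) = -1172 + (-12 - 115) = -1172 - 127 = -1299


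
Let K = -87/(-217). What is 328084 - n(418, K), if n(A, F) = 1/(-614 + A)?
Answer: 64304465/196 ≈ 3.2808e+5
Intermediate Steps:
K = 87/217 (K = -87*(-1/217) = 87/217 ≈ 0.40092)
328084 - n(418, K) = 328084 - 1/(-614 + 418) = 328084 - 1/(-196) = 328084 - 1*(-1/196) = 328084 + 1/196 = 64304465/196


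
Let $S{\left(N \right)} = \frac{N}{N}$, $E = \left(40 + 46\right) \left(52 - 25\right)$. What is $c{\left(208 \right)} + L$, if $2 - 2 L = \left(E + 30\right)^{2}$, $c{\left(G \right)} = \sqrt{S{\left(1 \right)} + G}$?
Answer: $-2765951 + \sqrt{209} \approx -2.7659 \cdot 10^{6}$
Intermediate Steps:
$E = 2322$ ($E = 86 \cdot 27 = 2322$)
$S{\left(N \right)} = 1$
$c{\left(G \right)} = \sqrt{1 + G}$
$L = -2765951$ ($L = 1 - \frac{\left(2322 + 30\right)^{2}}{2} = 1 - \frac{2352^{2}}{2} = 1 - 2765952 = -2765951$)
$c{\left(208 \right)} + L = \sqrt{1 + 208} - 2765951 = \sqrt{209} - 2765951 = -2765951 + \sqrt{209}$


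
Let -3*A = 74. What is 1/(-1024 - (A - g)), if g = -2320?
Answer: -3/9958 ≈ -0.00030127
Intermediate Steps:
A = -74/3 (A = -⅓*74 = -74/3 ≈ -24.667)
1/(-1024 - (A - g)) = 1/(-1024 - (-74/3 - 1*(-2320))) = 1/(-1024 - (-74/3 + 2320)) = 1/(-1024 - 1*6886/3) = 1/(-1024 - 6886/3) = 1/(-9958/3) = -3/9958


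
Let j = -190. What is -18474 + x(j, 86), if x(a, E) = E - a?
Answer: -18198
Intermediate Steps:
-18474 + x(j, 86) = -18474 + (86 - 1*(-190)) = -18474 + (86 + 190) = -18474 + 276 = -18198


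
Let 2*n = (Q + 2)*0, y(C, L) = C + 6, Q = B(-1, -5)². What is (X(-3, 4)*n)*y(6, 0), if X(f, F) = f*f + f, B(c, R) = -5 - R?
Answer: 0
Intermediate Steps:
X(f, F) = f + f² (X(f, F) = f² + f = f + f²)
Q = 0 (Q = (-5 - 1*(-5))² = (-5 + 5)² = 0² = 0)
y(C, L) = 6 + C
n = 0 (n = ((0 + 2)*0)/2 = (2*0)/2 = (½)*0 = 0)
(X(-3, 4)*n)*y(6, 0) = (-3*(1 - 3)*0)*(6 + 6) = (-3*(-2)*0)*12 = (6*0)*12 = 0*12 = 0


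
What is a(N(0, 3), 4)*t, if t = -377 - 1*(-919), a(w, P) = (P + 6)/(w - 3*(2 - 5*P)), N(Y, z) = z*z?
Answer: 5420/63 ≈ 86.032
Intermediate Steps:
N(Y, z) = z**2
a(w, P) = (6 + P)/(-6 + w + 15*P) (a(w, P) = (6 + P)/(w + (-6 + 15*P)) = (6 + P)/(-6 + w + 15*P))
t = 542 (t = -377 + 919 = 542)
a(N(0, 3), 4)*t = ((6 + 4)/(-6 + 3**2 + 15*4))*542 = (10/(-6 + 9 + 60))*542 = (10/63)*542 = 5420/63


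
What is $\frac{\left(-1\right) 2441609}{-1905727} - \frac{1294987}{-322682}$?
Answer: $\frac{3255754965887}{614943799814} \approx 5.2944$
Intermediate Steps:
$\frac{\left(-1\right) 2441609}{-1905727} - \frac{1294987}{-322682} = \left(-2441609\right) \left(- \frac{1}{1905727}\right) - - \frac{1294987}{322682} = \frac{2441609}{1905727} + \frac{1294987}{322682} = \frac{3255754965887}{614943799814}$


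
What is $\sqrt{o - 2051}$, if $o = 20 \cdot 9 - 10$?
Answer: $3 i \sqrt{209} \approx 43.37 i$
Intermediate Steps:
$o = 170$ ($o = 180 - 10 = 170$)
$\sqrt{o - 2051} = \sqrt{170 - 2051} = \sqrt{-1881} = 3 i \sqrt{209}$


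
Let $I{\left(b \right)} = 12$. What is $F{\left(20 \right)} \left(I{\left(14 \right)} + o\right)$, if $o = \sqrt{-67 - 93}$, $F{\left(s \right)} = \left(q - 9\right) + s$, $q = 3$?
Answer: $168 + 56 i \sqrt{10} \approx 168.0 + 177.09 i$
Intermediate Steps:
$F{\left(s \right)} = -6 + s$ ($F{\left(s \right)} = \left(3 - 9\right) + s = -6 + s$)
$o = 4 i \sqrt{10}$ ($o = \sqrt{-160} = 4 i \sqrt{10} \approx 12.649 i$)
$F{\left(20 \right)} \left(I{\left(14 \right)} + o\right) = \left(-6 + 20\right) \left(12 + 4 i \sqrt{10}\right) = 14 \left(12 + 4 i \sqrt{10}\right) = 168 + 56 i \sqrt{10}$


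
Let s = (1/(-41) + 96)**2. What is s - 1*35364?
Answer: -43962659/1681 ≈ -26153.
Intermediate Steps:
s = 15484225/1681 (s = (-1/41 + 96)**2 = (3935/41)**2 = 15484225/1681 ≈ 9211.3)
s - 1*35364 = 15484225/1681 - 1*35364 = 15484225/1681 - 35364 = -43962659/1681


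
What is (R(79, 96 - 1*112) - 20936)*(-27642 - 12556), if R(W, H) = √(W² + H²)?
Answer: 841585328 - 40198*√6497 ≈ 8.3834e+8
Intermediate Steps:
R(W, H) = √(H² + W²)
(R(79, 96 - 1*112) - 20936)*(-27642 - 12556) = (√((96 - 1*112)² + 79²) - 20936)*(-27642 - 12556) = (√((96 - 112)² + 6241) - 20936)*(-40198) = (√((-16)² + 6241) - 20936)*(-40198) = (√(256 + 6241) - 20936)*(-40198) = (√6497 - 20936)*(-40198) = (-20936 + √6497)*(-40198) = 841585328 - 40198*√6497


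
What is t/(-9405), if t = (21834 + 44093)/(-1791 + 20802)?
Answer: -65927/178798455 ≈ -0.00036872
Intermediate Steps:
t = 65927/19011 ≈ 3.4678
t/(-9405) = (65927/19011)/(-9405) = (65927/19011)*(-1/9405) = -65927/178798455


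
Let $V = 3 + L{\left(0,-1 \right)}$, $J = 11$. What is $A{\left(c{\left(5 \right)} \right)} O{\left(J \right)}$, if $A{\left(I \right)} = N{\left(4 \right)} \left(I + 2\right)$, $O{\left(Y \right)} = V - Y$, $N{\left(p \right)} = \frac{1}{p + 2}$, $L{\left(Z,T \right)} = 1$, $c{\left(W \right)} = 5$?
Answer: $- \frac{49}{6} \approx -8.1667$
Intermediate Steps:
$N{\left(p \right)} = \frac{1}{2 + p}$
$V = 4$ ($V = 3 + 1 = 4$)
$O{\left(Y \right)} = 4 - Y$
$A{\left(I \right)} = \frac{1}{3} + \frac{I}{6}$ ($A{\left(I \right)} = \frac{I + 2}{2 + 4} = \frac{2 + I}{6} = \frac{1}{3} + \frac{I}{6}$)
$A{\left(c{\left(5 \right)} \right)} O{\left(J \right)} = \left(\frac{1}{3} + \frac{1}{6} \cdot 5\right) \left(4 - 11\right) = \left(\frac{1}{3} + \frac{5}{6}\right) \left(4 - 11\right) = \frac{7}{6} \left(-7\right) = - \frac{49}{6}$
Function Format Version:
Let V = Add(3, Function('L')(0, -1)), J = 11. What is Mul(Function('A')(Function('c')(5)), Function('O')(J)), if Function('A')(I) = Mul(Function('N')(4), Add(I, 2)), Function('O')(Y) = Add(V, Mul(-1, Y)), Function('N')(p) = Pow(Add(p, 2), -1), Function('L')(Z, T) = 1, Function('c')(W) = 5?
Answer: Rational(-49, 6) ≈ -8.1667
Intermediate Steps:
Function('N')(p) = Pow(Add(2, p), -1)
V = 4 (V = Add(3, 1) = 4)
Function('O')(Y) = Add(4, Mul(-1, Y))
Function('A')(I) = Add(Rational(1, 3), Mul(Rational(1, 6), I)) (Function('A')(I) = Mul(Pow(Add(2, 4), -1), Add(I, 2)) = Mul(Pow(6, -1), Add(2, I)) = Mul(Rational(1, 6), Add(2, I)) = Add(Rational(1, 3), Mul(Rational(1, 6), I)))
Mul(Function('A')(Function('c')(5)), Function('O')(J)) = Mul(Add(Rational(1, 3), Mul(Rational(1, 6), 5)), Add(4, Mul(-1, 11))) = Mul(Add(Rational(1, 3), Rational(5, 6)), Add(4, -11)) = Mul(Rational(7, 6), -7) = Rational(-49, 6)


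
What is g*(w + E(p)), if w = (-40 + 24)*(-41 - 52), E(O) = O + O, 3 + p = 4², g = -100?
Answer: -151400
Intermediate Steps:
p = 13 (p = -3 + 4² = -3 + 16 = 13)
E(O) = 2*O
w = 1488 (w = -16*(-93) = 1488)
g*(w + E(p)) = -100*(1488 + 2*13) = -100*(1488 + 26) = -100*1514 = -151400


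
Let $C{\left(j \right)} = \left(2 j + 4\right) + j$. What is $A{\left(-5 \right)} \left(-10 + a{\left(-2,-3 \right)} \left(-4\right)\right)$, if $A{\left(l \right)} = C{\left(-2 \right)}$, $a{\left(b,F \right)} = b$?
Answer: $4$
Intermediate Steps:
$C{\left(j \right)} = 4 + 3 j$ ($C{\left(j \right)} = \left(4 + 2 j\right) + j = 4 + 3 j$)
$A{\left(l \right)} = -2$ ($A{\left(l \right)} = 4 + 3 \left(-2\right) = 4 - 6 = -2$)
$A{\left(-5 \right)} \left(-10 + a{\left(-2,-3 \right)} \left(-4\right)\right) = - 2 \left(-10 - -8\right) = - 2 \left(-10 + 8\right) = \left(-2\right) \left(-2\right) = 4$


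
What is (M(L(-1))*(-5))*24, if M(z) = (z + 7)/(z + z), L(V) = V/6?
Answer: 2460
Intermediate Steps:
L(V) = V/6 (L(V) = V*(⅙) = V/6)
M(z) = (7 + z)/(2*z) (M(z) = (7 + z)/((2*z)) = (7 + z)*(1/(2*z)) = (7 + z)/(2*z))
(M(L(-1))*(-5))*24 = (((7 + (⅙)*(-1))/(2*(((⅙)*(-1)))))*(-5))*24 = (((7 - ⅙)/(2*(-⅙)))*(-5))*24 = (((½)*(-6)*(41/6))*(-5))*24 = -41/2*(-5)*24 = (205/2)*24 = 2460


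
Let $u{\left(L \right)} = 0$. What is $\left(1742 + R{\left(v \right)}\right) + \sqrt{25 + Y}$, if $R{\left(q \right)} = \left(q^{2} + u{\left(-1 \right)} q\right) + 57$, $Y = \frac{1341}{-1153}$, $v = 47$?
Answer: $4008 + \frac{2 \sqrt{7922263}}{1153} \approx 4012.9$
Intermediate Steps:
$Y = - \frac{1341}{1153}$ ($Y = 1341 \left(- \frac{1}{1153}\right) = - \frac{1341}{1153} \approx -1.1631$)
$R{\left(q \right)} = 57 + q^{2}$ ($R{\left(q \right)} = \left(q^{2} + 0 q\right) + 57 = \left(q^{2} + 0\right) + 57 = q^{2} + 57 = 57 + q^{2}$)
$\left(1742 + R{\left(v \right)}\right) + \sqrt{25 + Y} = \left(1742 + \left(57 + 47^{2}\right)\right) + \sqrt{25 - \frac{1341}{1153}} = \left(1742 + \left(57 + 2209\right)\right) + \sqrt{\frac{27484}{1153}} = \left(1742 + 2266\right) + \frac{2 \sqrt{7922263}}{1153} = 4008 + \frac{2 \sqrt{7922263}}{1153}$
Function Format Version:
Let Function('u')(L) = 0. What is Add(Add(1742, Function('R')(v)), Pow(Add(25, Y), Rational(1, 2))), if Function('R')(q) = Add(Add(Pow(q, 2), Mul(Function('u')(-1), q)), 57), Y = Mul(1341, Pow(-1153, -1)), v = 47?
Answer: Add(4008, Mul(Rational(2, 1153), Pow(7922263, Rational(1, 2)))) ≈ 4012.9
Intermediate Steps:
Y = Rational(-1341, 1153) (Y = Mul(1341, Rational(-1, 1153)) = Rational(-1341, 1153) ≈ -1.1631)
Function('R')(q) = Add(57, Pow(q, 2)) (Function('R')(q) = Add(Add(Pow(q, 2), Mul(0, q)), 57) = Add(Add(Pow(q, 2), 0), 57) = Add(Pow(q, 2), 57) = Add(57, Pow(q, 2)))
Add(Add(1742, Function('R')(v)), Pow(Add(25, Y), Rational(1, 2))) = Add(Add(1742, Add(57, Pow(47, 2))), Pow(Add(25, Rational(-1341, 1153)), Rational(1, 2))) = Add(Add(1742, Add(57, 2209)), Pow(Rational(27484, 1153), Rational(1, 2))) = Add(Add(1742, 2266), Mul(Rational(2, 1153), Pow(7922263, Rational(1, 2)))) = Add(4008, Mul(Rational(2, 1153), Pow(7922263, Rational(1, 2))))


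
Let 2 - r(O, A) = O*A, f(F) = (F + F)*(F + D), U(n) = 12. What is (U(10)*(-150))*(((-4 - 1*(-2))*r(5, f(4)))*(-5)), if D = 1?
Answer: 3564000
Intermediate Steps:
f(F) = 2*F*(1 + F) (f(F) = (F + F)*(F + 1) = (2*F)*(1 + F) = 2*F*(1 + F))
r(O, A) = 2 - A*O (r(O, A) = 2 - O*A = 2 - A*O)
(U(10)*(-150))*(((-4 - 1*(-2))*r(5, f(4)))*(-5)) = (12*(-150))*(((-4 - 1*(-2))*(2 - 1*2*4*(1 + 4)*5))*(-5)) = -1800*(-4 + 2)*(2 - 1*2*4*5*5)*(-5) = -1800*(-2*(2 - 1*40*5))*(-5) = -1800*(-2*(2 - 200))*(-5) = -1800*(-2*(-198))*(-5) = -712800*(-5) = -1800*(-1980) = 3564000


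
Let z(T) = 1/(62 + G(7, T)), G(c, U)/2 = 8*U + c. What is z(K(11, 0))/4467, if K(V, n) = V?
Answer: 1/1125684 ≈ 8.8835e-7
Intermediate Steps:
G(c, U) = 2*c + 16*U (G(c, U) = 2*(8*U + c) = 2*(c + 8*U) = 2*c + 16*U)
z(T) = 1/(76 + 16*T) (z(T) = 1/(62 + (2*7 + 16*T)) = 1/(62 + (14 + 16*T)) = 1/(76 + 16*T))
z(K(11, 0))/4467 = (1/(4*(19 + 4*11)))/4467 = (1/(4*(19 + 44)))*(1/4467) = ((¼)/63)*(1/4467) = ((¼)*(1/63))*(1/4467) = (1/252)*(1/4467) = 1/1125684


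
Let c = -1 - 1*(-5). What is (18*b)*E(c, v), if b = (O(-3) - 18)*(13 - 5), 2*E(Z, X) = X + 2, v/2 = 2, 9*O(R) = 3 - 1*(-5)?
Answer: -7392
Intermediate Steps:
O(R) = 8/9 (O(R) = (3 - 1*(-5))/9 = (3 + 5)/9 = (⅑)*8 = 8/9)
c = 4 (c = -1 + 5 = 4)
v = 4 (v = 2*2 = 4)
E(Z, X) = 1 + X/2 (E(Z, X) = (X + 2)/2 = (2 + X)/2 = 1 + X/2)
b = -1232/9 (b = (8/9 - 18)*(13 - 5) = -154/9*8 = -1232/9 ≈ -136.89)
(18*b)*E(c, v) = (18*(-1232/9))*(1 + (½)*4) = -2464*(1 + 2) = -2464*3 = -7392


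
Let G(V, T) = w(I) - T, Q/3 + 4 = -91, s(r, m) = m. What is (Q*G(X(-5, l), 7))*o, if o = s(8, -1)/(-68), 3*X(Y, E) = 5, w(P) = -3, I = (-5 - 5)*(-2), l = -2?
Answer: 1425/34 ≈ 41.912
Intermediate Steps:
Q = -285 (Q = -12 + 3*(-91) = -12 - 273 = -285)
I = 20 (I = -10*(-2) = 20)
X(Y, E) = 5/3 (X(Y, E) = (⅓)*5 = 5/3)
G(V, T) = -3 - T
o = 1/68 (o = -1/(-68) = -1*(-1/68) = 1/68 ≈ 0.014706)
(Q*G(X(-5, l), 7))*o = -285*(-3 - 1*7)*(1/68) = -285*(-3 - 7)*(1/68) = -285*(-10)*(1/68) = 2850*(1/68) = 1425/34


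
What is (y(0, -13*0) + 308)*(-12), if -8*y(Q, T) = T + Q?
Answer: -3696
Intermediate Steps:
y(Q, T) = -Q/8 - T/8 (y(Q, T) = -(T + Q)/8 = -(Q + T)/8 = -Q/8 - T/8)
(y(0, -13*0) + 308)*(-12) = ((-1/8*0 - (-13)*0/8) + 308)*(-12) = ((0 - 1/8*0) + 308)*(-12) = ((0 + 0) + 308)*(-12) = (0 + 308)*(-12) = 308*(-12) = -3696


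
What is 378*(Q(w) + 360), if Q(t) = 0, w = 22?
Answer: 136080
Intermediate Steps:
378*(Q(w) + 360) = 378*(0 + 360) = 378*360 = 136080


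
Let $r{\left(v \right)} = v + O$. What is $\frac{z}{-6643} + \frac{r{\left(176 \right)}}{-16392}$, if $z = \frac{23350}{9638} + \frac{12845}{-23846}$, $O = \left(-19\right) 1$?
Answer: $- \frac{61699220252107}{6256604001392472} \approx -0.0098615$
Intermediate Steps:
$O = -19$
$z = \frac{216501995}{114913874}$ ($z = 23350 \cdot \frac{1}{9638} + 12845 \left(- \frac{1}{23846}\right) = \frac{11675}{4819} - \frac{12845}{23846} = \frac{216501995}{114913874} \approx 1.884$)
$r{\left(v \right)} = -19 + v$ ($r{\left(v \right)} = v - 19 = -19 + v$)
$\frac{z}{-6643} + \frac{r{\left(176 \right)}}{-16392} = \frac{216501995}{114913874 \left(-6643\right)} + \frac{-19 + 176}{-16392} = \frac{216501995}{114913874} \left(- \frac{1}{6643}\right) + 157 \left(- \frac{1}{16392}\right) = - \frac{216501995}{763372864982} - \frac{157}{16392} = - \frac{61699220252107}{6256604001392472}$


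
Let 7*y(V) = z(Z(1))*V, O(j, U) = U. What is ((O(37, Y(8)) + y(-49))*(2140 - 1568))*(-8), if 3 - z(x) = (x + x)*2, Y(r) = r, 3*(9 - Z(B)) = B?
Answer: -3152864/3 ≈ -1.0510e+6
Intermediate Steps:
Z(B) = 9 - B/3
z(x) = 3 - 4*x (z(x) = 3 - (x + x)*2 = 3 - 2*x*2 = 3 - 4*x)
y(V) = -95*V/21 (y(V) = ((3 - 4*(9 - 1/3*1))*V)/7 = ((3 - 4*(9 - 1/3))*V)/7 = ((3 - 4*26/3)*V)/7 = ((3 - 104/3)*V)/7 = (-95*V/3)/7 = -95*V/21)
((O(37, Y(8)) + y(-49))*(2140 - 1568))*(-8) = ((8 - 95/21*(-49))*(2140 - 1568))*(-8) = ((8 + 665/3)*572)*(-8) = ((689/3)*572)*(-8) = (394108/3)*(-8) = -3152864/3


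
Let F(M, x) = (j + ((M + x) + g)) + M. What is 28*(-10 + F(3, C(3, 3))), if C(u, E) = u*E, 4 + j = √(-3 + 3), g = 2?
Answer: 84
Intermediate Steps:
j = -4 (j = -4 + √(-3 + 3) = -4 + √0 = -4 + 0 = -4)
C(u, E) = E*u
F(M, x) = -2 + x + 2*M (F(M, x) = (-4 + ((M + x) + 2)) + M = (-4 + (2 + M + x)) + M = (-2 + M + x) + M = -2 + x + 2*M)
28*(-10 + F(3, C(3, 3))) = 28*(-10 + (-2 + 3*3 + 2*3)) = 28*(-10 + (-2 + 9 + 6)) = 28*(-10 + 13) = 28*3 = 84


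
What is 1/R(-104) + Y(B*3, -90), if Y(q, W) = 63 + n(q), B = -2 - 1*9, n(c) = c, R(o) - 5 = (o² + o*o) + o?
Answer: 645991/21533 ≈ 30.000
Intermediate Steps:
R(o) = 5 + o + 2*o² (R(o) = 5 + ((o² + o*o) + o) = 5 + ((o² + o²) + o) = 5 + (2*o² + o) = 5 + (o + 2*o²) = 5 + o + 2*o²)
B = -11 (B = -2 - 9 = -11)
Y(q, W) = 63 + q
1/R(-104) + Y(B*3, -90) = 1/(5 - 104 + 2*(-104)²) + (63 - 11*3) = 1/(5 - 104 + 2*10816) + (63 - 33) = 1/(5 - 104 + 21632) + 30 = 1/21533 + 30 = 645991/21533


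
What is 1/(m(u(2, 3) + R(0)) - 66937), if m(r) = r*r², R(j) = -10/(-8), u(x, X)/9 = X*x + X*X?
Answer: 64/157594657 ≈ 4.0611e-7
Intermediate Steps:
u(x, X) = 9*X² + 9*X*x (u(x, X) = 9*(X*x + X*X) = 9*(X*x + X²) = 9*(X² + X*x) = 9*X² + 9*X*x)
R(j) = 5/4 (R(j) = -10*(-⅛) = 5/4)
m(r) = r³
1/(m(u(2, 3) + R(0)) - 66937) = 1/((9*3*(3 + 2) + 5/4)³ - 66937) = 1/((9*3*5 + 5/4)³ - 66937) = 1/((135 + 5/4)³ - 66937) = 1/((545/4)³ - 66937) = 1/(161878625/64 - 66937) = 1/(157594657/64) = 64/157594657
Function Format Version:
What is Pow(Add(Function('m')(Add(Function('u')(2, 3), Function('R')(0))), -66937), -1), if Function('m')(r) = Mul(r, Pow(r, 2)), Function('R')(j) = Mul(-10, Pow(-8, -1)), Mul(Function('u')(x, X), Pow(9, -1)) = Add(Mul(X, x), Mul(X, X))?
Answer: Rational(64, 157594657) ≈ 4.0611e-7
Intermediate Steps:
Function('u')(x, X) = Add(Mul(9, Pow(X, 2)), Mul(9, X, x)) (Function('u')(x, X) = Mul(9, Add(Mul(X, x), Mul(X, X))) = Mul(9, Add(Mul(X, x), Pow(X, 2))) = Mul(9, Add(Pow(X, 2), Mul(X, x))) = Add(Mul(9, Pow(X, 2)), Mul(9, X, x)))
Function('R')(j) = Rational(5, 4) (Function('R')(j) = Mul(-10, Rational(-1, 8)) = Rational(5, 4))
Function('m')(r) = Pow(r, 3)
Pow(Add(Function('m')(Add(Function('u')(2, 3), Function('R')(0))), -66937), -1) = Pow(Add(Pow(Add(Mul(9, 3, Add(3, 2)), Rational(5, 4)), 3), -66937), -1) = Pow(Add(Pow(Add(Mul(9, 3, 5), Rational(5, 4)), 3), -66937), -1) = Pow(Add(Pow(Add(135, Rational(5, 4)), 3), -66937), -1) = Pow(Add(Pow(Rational(545, 4), 3), -66937), -1) = Pow(Add(Rational(161878625, 64), -66937), -1) = Pow(Rational(157594657, 64), -1) = Rational(64, 157594657)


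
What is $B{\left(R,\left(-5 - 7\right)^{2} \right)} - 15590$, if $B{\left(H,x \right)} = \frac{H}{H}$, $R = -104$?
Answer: $-15589$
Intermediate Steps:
$B{\left(H,x \right)} = 1$
$B{\left(R,\left(-5 - 7\right)^{2} \right)} - 15590 = 1 - 15590 = -15589$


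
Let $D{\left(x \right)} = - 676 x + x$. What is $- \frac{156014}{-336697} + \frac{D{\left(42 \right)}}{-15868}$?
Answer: $\frac{6010495051}{2671353998} \approx 2.25$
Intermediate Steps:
$D{\left(x \right)} = - 675 x$
$- \frac{156014}{-336697} + \frac{D{\left(42 \right)}}{-15868} = - \frac{156014}{-336697} + \frac{\left(-675\right) 42}{-15868} = \left(-156014\right) \left(- \frac{1}{336697}\right) - - \frac{14175}{7934} = \frac{156014}{336697} + \frac{14175}{7934} = \frac{6010495051}{2671353998}$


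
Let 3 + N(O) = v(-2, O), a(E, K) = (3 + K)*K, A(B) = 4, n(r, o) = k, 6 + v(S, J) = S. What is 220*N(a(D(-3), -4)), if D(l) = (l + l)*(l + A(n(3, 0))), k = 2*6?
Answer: -2420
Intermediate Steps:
v(S, J) = -6 + S
k = 12
n(r, o) = 12
D(l) = 2*l*(4 + l) (D(l) = (l + l)*(l + 4) = (2*l)*(4 + l) = 2*l*(4 + l))
a(E, K) = K*(3 + K)
N(O) = -11 (N(O) = -3 + (-6 - 2) = -3 - 8 = -11)
220*N(a(D(-3), -4)) = 220*(-11) = -2420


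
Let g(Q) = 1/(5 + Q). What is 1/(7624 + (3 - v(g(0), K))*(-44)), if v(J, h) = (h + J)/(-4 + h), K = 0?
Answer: 5/37449 ≈ 0.00013351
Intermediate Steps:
v(J, h) = (J + h)/(-4 + h)
1/(7624 + (3 - v(g(0), K))*(-44)) = 1/(7624 + (3 - (1/(5 + 0) + 0)/(-4 + 0))*(-44)) = 1/(7624 + (3 - (1/5 + 0)/(-4))*(-44)) = 1/(7624 + (3 - (-1)*(⅕ + 0)/4)*(-44)) = 1/(7624 + (3 - (-1)/(4*5))*(-44)) = 1/(7624 + (3 - 1*(-1/20))*(-44)) = 1/(7624 + (3 + 1/20)*(-44)) = 1/(7624 + (61/20)*(-44)) = 1/(7624 - 671/5) = 1/(37449/5) = 5/37449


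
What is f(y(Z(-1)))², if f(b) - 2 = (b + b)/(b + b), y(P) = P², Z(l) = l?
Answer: 9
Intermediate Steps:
f(b) = 3 (f(b) = 2 + (b + b)/(b + b) = 2 + (2*b)/((2*b)) = 2 + (2*b)*(1/(2*b)) = 2 + 1 = 3)
f(y(Z(-1)))² = 3² = 9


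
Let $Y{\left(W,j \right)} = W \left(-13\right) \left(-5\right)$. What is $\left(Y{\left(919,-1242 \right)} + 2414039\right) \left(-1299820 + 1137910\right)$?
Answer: $-400528748340$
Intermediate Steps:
$Y{\left(W,j \right)} = 65 W$ ($Y{\left(W,j \right)} = - 13 W \left(-5\right) = 65 W$)
$\left(Y{\left(919,-1242 \right)} + 2414039\right) \left(-1299820 + 1137910\right) = \left(65 \cdot 919 + 2414039\right) \left(-1299820 + 1137910\right) = \left(59735 + 2414039\right) \left(-161910\right) = 2473774 \left(-161910\right) = -400528748340$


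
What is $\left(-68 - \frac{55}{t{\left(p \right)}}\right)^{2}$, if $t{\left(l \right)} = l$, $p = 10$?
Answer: $\frac{21609}{4} \approx 5402.3$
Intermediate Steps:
$\left(-68 - \frac{55}{t{\left(p \right)}}\right)^{2} = \left(-68 - \frac{55}{10}\right)^{2} = \left(-68 - \frac{11}{2}\right)^{2} = \left(- \frac{147}{2}\right)^{2} = \frac{21609}{4}$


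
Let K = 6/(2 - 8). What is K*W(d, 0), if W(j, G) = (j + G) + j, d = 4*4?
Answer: -32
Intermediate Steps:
d = 16
W(j, G) = G + 2*j (W(j, G) = (G + j) + j = G + 2*j)
K = -1 (K = 6/(-6) = -⅙*6 = -1)
K*W(d, 0) = -(0 + 2*16) = -(0 + 32) = -1*32 = -32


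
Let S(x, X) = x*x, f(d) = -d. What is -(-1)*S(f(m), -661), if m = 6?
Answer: 36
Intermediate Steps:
S(x, X) = x²
-(-1)*S(f(m), -661) = -(-1)*(-1*6)² = -(-1)*(-6)² = -(-1)*36 = -1*(-36) = 36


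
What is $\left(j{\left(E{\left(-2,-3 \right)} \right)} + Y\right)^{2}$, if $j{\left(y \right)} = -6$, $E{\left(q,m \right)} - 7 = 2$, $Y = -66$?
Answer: $5184$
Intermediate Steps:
$E{\left(q,m \right)} = 9$ ($E{\left(q,m \right)} = 7 + 2 = 9$)
$\left(j{\left(E{\left(-2,-3 \right)} \right)} + Y\right)^{2} = \left(-6 - 66\right)^{2} = \left(-72\right)^{2} = 5184$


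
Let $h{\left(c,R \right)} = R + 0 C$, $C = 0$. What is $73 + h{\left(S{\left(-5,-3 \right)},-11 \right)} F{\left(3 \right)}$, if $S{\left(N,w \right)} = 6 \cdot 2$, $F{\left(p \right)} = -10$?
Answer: $183$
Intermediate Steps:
$S{\left(N,w \right)} = 12$
$h{\left(c,R \right)} = R$ ($h{\left(c,R \right)} = R + 0 \cdot 0 = R + 0 = R$)
$73 + h{\left(S{\left(-5,-3 \right)},-11 \right)} F{\left(3 \right)} = 73 - -110 = 73 + 110 = 183$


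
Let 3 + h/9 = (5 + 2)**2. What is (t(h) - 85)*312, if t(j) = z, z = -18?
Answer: -32136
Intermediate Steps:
h = 414 (h = -27 + 9*(5 + 2)**2 = -27 + 9*7**2 = -27 + 9*49 = -27 + 441 = 414)
t(j) = -18
(t(h) - 85)*312 = (-18 - 85)*312 = -103*312 = -32136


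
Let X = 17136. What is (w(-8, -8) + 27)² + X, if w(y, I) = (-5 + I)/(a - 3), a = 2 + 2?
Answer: 17332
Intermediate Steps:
a = 4
w(y, I) = -5 + I (w(y, I) = (-5 + I)/(4 - 3) = (-5 + I)/1 = (-5 + I)*1 = -5 + I)
(w(-8, -8) + 27)² + X = ((-5 - 8) + 27)² + 17136 = (-13 + 27)² + 17136 = 14² + 17136 = 196 + 17136 = 17332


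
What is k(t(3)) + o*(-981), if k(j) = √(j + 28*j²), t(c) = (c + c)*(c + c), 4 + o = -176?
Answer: 176580 + 6*√1009 ≈ 1.7677e+5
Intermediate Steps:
o = -180 (o = -4 - 176 = -180)
t(c) = 4*c² (t(c) = (2*c)*(2*c) = 4*c²)
k(t(3)) + o*(-981) = √((4*3²)*(1 + 28*(4*3²))) - 180*(-981) = √((4*9)*(1 + 28*(4*9))) + 176580 = √(36*(1 + 28*36)) + 176580 = √(36*(1 + 1008)) + 176580 = √(36*1009) + 176580 = √36324 + 176580 = 6*√1009 + 176580 = 176580 + 6*√1009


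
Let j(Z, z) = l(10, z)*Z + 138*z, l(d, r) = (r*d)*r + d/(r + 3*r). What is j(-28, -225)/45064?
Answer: -159818059/506970 ≈ -315.24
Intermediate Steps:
l(d, r) = d*r² + d/(4*r) (l(d, r) = (d*r)*r + d/((4*r)) = d*r² + d*(1/(4*r)) = d*r² + d/(4*r))
j(Z, z) = 138*z + Z*(10*z² + 5/(2*z)) (j(Z, z) = (10*z² + (¼)*10/z)*Z + 138*z = (10*z² + 5/(2*z))*Z + 138*z = Z*(10*z² + 5/(2*z)) + 138*z = 138*z + Z*(10*z² + 5/(2*z)))
j(-28, -225)/45064 = (138*(-225) + 10*(-28)*(-225)² + (5/2)*(-28)/(-225))/45064 = (-31050 + 10*(-28)*50625 + (5/2)*(-28)*(-1/225))*(1/45064) = (-31050 - 14175000 + 14/45)*(1/45064) = -639272236/45*1/45064 = -159818059/506970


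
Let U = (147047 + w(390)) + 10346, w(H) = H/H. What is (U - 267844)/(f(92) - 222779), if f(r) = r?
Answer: 110450/222687 ≈ 0.49599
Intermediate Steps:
w(H) = 1
U = 157394 (U = (147047 + 1) + 10346 = 147048 + 10346 = 157394)
(U - 267844)/(f(92) - 222779) = (157394 - 267844)/(92 - 222779) = -110450/(-222687) = -110450*(-1/222687) = 110450/222687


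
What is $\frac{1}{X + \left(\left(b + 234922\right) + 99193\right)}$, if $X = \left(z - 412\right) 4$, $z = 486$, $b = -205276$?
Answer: $\frac{1}{129135} \approx 7.7438 \cdot 10^{-6}$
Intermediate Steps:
$X = 296$ ($X = \left(486 - 412\right) 4 = 74 \cdot 4 = 296$)
$\frac{1}{X + \left(\left(b + 234922\right) + 99193\right)} = \frac{1}{296 + \left(\left(-205276 + 234922\right) + 99193\right)} = \frac{1}{296 + \left(29646 + 99193\right)} = \frac{1}{296 + 128839} = \frac{1}{129135}$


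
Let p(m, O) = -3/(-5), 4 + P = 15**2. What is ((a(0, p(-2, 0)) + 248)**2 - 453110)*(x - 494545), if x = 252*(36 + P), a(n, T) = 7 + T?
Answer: 4166497291946/25 ≈ 1.6666e+11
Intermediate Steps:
P = 221 (P = -4 + 15**2 = -4 + 225 = 221)
p(m, O) = 3/5 (p(m, O) = -3*(-1/5) = 3/5)
x = 64764 (x = 252*(36 + 221) = 252*257 = 64764)
((a(0, p(-2, 0)) + 248)**2 - 453110)*(x - 494545) = (((7 + 3/5) + 248)**2 - 453110)*(64764 - 494545) = ((38/5 + 248)**2 - 453110)*(-429781) = ((1278/5)**2 - 453110)*(-429781) = (1633284/25 - 453110)*(-429781) = -9694466/25*(-429781) = 4166497291946/25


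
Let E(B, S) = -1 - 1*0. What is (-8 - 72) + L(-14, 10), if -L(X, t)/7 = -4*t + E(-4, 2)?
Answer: 207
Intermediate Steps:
E(B, S) = -1 (E(B, S) = -1 + 0 = -1)
L(X, t) = 7 + 28*t (L(X, t) = -7*(-4*t - 1) = -7*(-1 - 4*t) = 7 + 28*t)
(-8 - 72) + L(-14, 10) = (-8 - 72) + (7 + 28*10) = -80 + (7 + 280) = -80 + 287 = 207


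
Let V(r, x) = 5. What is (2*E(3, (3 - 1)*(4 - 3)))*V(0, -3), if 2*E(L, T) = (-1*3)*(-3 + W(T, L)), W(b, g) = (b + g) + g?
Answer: -75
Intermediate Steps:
W(b, g) = b + 2*g
E(L, T) = 9/2 - 3*L - 3*T/2 (E(L, T) = ((-1*3)*(-3 + (T + 2*L)))/2 = (-3*(-3 + T + 2*L))/2 = (9 - 6*L - 3*T)/2 = 9/2 - 3*L - 3*T/2)
(2*E(3, (3 - 1)*(4 - 3)))*V(0, -3) = (2*(9/2 - 3*3 - 3*(3 - 1)*(4 - 3)/2))*5 = (2*(9/2 - 9 - 3))*5 = (2*(-15/2))*5 = -15*5 = -75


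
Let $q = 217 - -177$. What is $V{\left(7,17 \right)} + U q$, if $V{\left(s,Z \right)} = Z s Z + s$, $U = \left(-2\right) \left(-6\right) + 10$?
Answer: $10698$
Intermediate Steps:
$q = 394$ ($q = 217 + 177 = 394$)
$U = 22$ ($U = 12 + 10 = 22$)
$V{\left(s,Z \right)} = s + s Z^{2}$ ($V{\left(s,Z \right)} = s Z^{2} + s = s + s Z^{2}$)
$V{\left(7,17 \right)} + U q = 7 \left(1 + 17^{2}\right) + 22 \cdot 394 = 7 \left(1 + 289\right) + 8668 = 7 \cdot 290 + 8668 = 2030 + 8668 = 10698$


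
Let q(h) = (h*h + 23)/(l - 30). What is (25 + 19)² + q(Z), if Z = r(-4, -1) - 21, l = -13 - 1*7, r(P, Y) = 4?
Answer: 48244/25 ≈ 1929.8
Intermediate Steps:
l = -20 (l = -13 - 7 = -20)
Z = -17 (Z = 4 - 21 = -17)
q(h) = -23/50 - h²/50 (q(h) = (h*h + 23)/(-20 - 30) = (h² + 23)/(-50) = (23 + h²)*(-1/50) = -23/50 - h²/50)
(25 + 19)² + q(Z) = (25 + 19)² + (-23/50 - 1/50*(-17)²) = 44² + (-23/50 - 1/50*289) = 1936 + (-23/50 - 289/50) = 1936 - 156/25 = 48244/25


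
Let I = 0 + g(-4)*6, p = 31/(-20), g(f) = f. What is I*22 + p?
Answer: -10591/20 ≈ -529.55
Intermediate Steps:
p = -31/20 (p = 31*(-1/20) = -31/20 ≈ -1.5500)
I = -24 (I = 0 - 4*6 = 0 - 24 = -24)
I*22 + p = -24*22 - 31/20 = -528 - 31/20 = -10591/20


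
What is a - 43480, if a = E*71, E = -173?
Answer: -55763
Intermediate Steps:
a = -12283 (a = -173*71 = -12283)
a - 43480 = -12283 - 43480 = -55763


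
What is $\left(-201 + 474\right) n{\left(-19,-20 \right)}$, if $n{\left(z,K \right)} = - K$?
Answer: $5460$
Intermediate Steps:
$\left(-201 + 474\right) n{\left(-19,-20 \right)} = \left(-201 + 474\right) \left(\left(-1\right) \left(-20\right)\right) = 273 \cdot 20 = 5460$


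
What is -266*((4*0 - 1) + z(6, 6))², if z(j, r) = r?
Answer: -6650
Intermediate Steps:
-266*((4*0 - 1) + z(6, 6))² = -266*((4*0 - 1) + 6)² = -266*((0 - 1) + 6)² = -266*(-1 + 6)² = -266*5² = -266*25 = -6650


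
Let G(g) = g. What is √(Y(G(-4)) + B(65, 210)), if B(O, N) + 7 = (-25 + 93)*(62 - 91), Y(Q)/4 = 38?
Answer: 3*I*√203 ≈ 42.743*I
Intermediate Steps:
Y(Q) = 152 (Y(Q) = 4*38 = 152)
B(O, N) = -1979 (B(O, N) = -7 + (-25 + 93)*(62 - 91) = -7 + 68*(-29) = -7 - 1972 = -1979)
√(Y(G(-4)) + B(65, 210)) = √(152 - 1979) = √(-1827) = 3*I*√203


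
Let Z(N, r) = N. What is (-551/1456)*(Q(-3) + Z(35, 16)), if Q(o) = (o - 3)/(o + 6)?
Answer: -18183/1456 ≈ -12.488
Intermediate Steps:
Q(o) = (-3 + o)/(6 + o)
(-551/1456)*(Q(-3) + Z(35, 16)) = (-551/1456)*((-3 - 3)/(6 - 3) + 35) = (-551*1/1456)*(-6/3 + 35) = -551*((⅓)*(-6) + 35)/1456 = -551*(-2 + 35)/1456 = -551/1456*33 = -18183/1456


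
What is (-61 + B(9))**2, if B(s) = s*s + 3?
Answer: 529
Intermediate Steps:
B(s) = 3 + s**2 (B(s) = s**2 + 3 = 3 + s**2)
(-61 + B(9))**2 = (-61 + (3 + 9**2))**2 = (-61 + (3 + 81))**2 = (-61 + 84)**2 = 23**2 = 529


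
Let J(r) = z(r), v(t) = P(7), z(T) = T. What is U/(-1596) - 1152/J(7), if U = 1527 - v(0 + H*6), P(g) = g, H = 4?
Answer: -3476/21 ≈ -165.52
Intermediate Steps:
v(t) = 7
J(r) = r
U = 1520 (U = 1527 - 1*7 = 1527 - 7 = 1520)
U/(-1596) - 1152/J(7) = 1520/(-1596) - 1152/7 = 1520*(-1/1596) - 1152*⅐ = -20/21 - 1152/7 = -3476/21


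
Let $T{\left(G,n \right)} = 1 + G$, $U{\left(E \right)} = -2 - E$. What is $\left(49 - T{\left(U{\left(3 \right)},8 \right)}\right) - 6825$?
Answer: $-6772$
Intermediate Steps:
$\left(49 - T{\left(U{\left(3 \right)},8 \right)}\right) - 6825 = \left(49 - \left(1 - 5\right)\right) - 6825 = \left(49 - -4\right) - 6825 = \left(49 + 4\right) - 6825 = 53 - 6825 = -6772$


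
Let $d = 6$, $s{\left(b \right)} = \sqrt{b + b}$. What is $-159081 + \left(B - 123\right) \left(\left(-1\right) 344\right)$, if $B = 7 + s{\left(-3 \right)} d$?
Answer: $-119177 - 2064 i \sqrt{6} \approx -1.1918 \cdot 10^{5} - 5055.8 i$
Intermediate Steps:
$s{\left(b \right)} = \sqrt{2} \sqrt{b}$ ($s{\left(b \right)} = \sqrt{2 b} = \sqrt{2} \sqrt{b}$)
$B = 7 + 6 i \sqrt{6}$ ($B = 7 + \sqrt{2} \sqrt{-3} \cdot 6 = 7 + \sqrt{2} i \sqrt{3} \cdot 6 = 7 + i \sqrt{6} \cdot 6 = 7 + 6 i \sqrt{6} \approx 7.0 + 14.697 i$)
$-159081 + \left(B - 123\right) \left(\left(-1\right) 344\right) = -159081 + \left(\left(7 + 6 i \sqrt{6}\right) - 123\right) \left(\left(-1\right) 344\right) = -159081 + \left(-116 + 6 i \sqrt{6}\right) \left(-344\right) = -159081 + \left(39904 - 2064 i \sqrt{6}\right) = -119177 - 2064 i \sqrt{6}$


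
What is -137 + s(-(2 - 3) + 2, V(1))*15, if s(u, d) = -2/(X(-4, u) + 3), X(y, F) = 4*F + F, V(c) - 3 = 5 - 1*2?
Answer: -416/3 ≈ -138.67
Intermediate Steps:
V(c) = 6 (V(c) = 3 + (5 - 1*2) = 3 + (5 - 2) = 3 + 3 = 6)
X(y, F) = 5*F
s(u, d) = -2/(3 + 5*u) (s(u, d) = -2/(5*u + 3) = -2/(3 + 5*u))
-137 + s(-(2 - 3) + 2, V(1))*15 = -137 - 2/(3 + 5*(-(2 - 3) + 2))*15 = -137 - 2/(3 + 5*(-1*(-1) + 2))*15 = -137 - 2/(3 + 5*(1 + 2))*15 = -137 - 2/(3 + 5*3)*15 = -137 - 2/(3 + 15)*15 = -137 - 2/18*15 = -137 - 2*1/18*15 = -137 - 1/9*15 = -137 - 5/3 = -416/3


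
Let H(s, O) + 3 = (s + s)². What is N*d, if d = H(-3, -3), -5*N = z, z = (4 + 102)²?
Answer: -370788/5 ≈ -74158.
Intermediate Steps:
z = 11236 (z = 106² = 11236)
H(s, O) = -3 + 4*s² (H(s, O) = -3 + (s + s)² = -3 + (2*s)² = -3 + 4*s²)
N = -11236/5 (N = -⅕*11236 = -11236/5 ≈ -2247.2)
d = 33 (d = -3 + 4*(-3)² = -3 + 4*9 = -3 + 36 = 33)
N*d = -11236/5*33 = -370788/5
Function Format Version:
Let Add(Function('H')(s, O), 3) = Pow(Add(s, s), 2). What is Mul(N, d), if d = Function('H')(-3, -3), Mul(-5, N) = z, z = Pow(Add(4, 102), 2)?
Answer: Rational(-370788, 5) ≈ -74158.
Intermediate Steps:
z = 11236 (z = Pow(106, 2) = 11236)
Function('H')(s, O) = Add(-3, Mul(4, Pow(s, 2))) (Function('H')(s, O) = Add(-3, Pow(Add(s, s), 2)) = Add(-3, Pow(Mul(2, s), 2)) = Add(-3, Mul(4, Pow(s, 2))))
N = Rational(-11236, 5) (N = Mul(Rational(-1, 5), 11236) = Rational(-11236, 5) ≈ -2247.2)
d = 33 (d = Add(-3, Mul(4, Pow(-3, 2))) = Add(-3, Mul(4, 9)) = Add(-3, 36) = 33)
Mul(N, d) = Mul(Rational(-11236, 5), 33) = Rational(-370788, 5)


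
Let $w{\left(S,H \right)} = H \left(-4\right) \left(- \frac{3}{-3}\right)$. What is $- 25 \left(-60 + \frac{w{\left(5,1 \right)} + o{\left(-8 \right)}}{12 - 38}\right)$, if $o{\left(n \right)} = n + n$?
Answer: $\frac{19250}{13} \approx 1480.8$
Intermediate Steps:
$w{\left(S,H \right)} = - 4 H$ ($w{\left(S,H \right)} = - 4 H \left(\left(-3\right) \left(- \frac{1}{3}\right)\right) = - 4 H 1 = - 4 H$)
$o{\left(n \right)} = 2 n$
$- 25 \left(-60 + \frac{w{\left(5,1 \right)} + o{\left(-8 \right)}}{12 - 38}\right) = - 25 \left(-60 + \frac{\left(-4\right) 1 + 2 \left(-8\right)}{12 - 38}\right) = - 25 \left(-60 + \frac{-4 - 16}{-26}\right) = - 25 \left(-60 - - \frac{10}{13}\right) = - 25 \left(-60 + \frac{10}{13}\right) = \left(-25\right) \left(- \frac{770}{13}\right) = \frac{19250}{13}$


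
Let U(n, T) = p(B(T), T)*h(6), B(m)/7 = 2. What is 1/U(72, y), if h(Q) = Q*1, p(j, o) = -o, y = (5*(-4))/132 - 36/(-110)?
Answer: -55/58 ≈ -0.94828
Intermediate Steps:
B(m) = 14 (B(m) = 7*2 = 14)
y = 29/165 (y = -20*1/132 - 36*(-1/110) = -5/33 + 18/55 = 29/165 ≈ 0.17576)
h(Q) = Q
U(n, T) = -6*T (U(n, T) = -T*6 = -6*T)
1/U(72, y) = 1/(-6*29/165) = 1/(-58/55) = -55/58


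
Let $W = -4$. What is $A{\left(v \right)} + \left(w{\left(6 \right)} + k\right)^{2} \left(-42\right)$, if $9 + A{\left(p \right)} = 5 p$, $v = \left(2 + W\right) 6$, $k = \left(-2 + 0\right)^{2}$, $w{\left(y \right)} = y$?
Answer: $-4269$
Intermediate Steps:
$k = 4$ ($k = \left(-2\right)^{2} = 4$)
$v = -12$ ($v = \left(2 - 4\right) 6 = \left(-2\right) 6 = -12$)
$A{\left(p \right)} = -9 + 5 p$
$A{\left(v \right)} + \left(w{\left(6 \right)} + k\right)^{2} \left(-42\right) = \left(-9 + 5 \left(-12\right)\right) + \left(6 + 4\right)^{2} \left(-42\right) = \left(-9 - 60\right) + 10^{2} \left(-42\right) = -69 + 100 \left(-42\right) = -69 - 4200 = -4269$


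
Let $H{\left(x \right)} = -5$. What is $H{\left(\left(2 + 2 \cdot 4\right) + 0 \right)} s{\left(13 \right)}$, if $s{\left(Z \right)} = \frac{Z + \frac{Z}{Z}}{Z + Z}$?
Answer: $- \frac{35}{13} \approx -2.6923$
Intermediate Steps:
$s{\left(Z \right)} = \frac{1 + Z}{2 Z}$ ($s{\left(Z \right)} = \frac{Z + 1}{2 Z} = \left(1 + Z\right) \frac{1}{2 Z} = \frac{1 + Z}{2 Z}$)
$H{\left(\left(2 + 2 \cdot 4\right) + 0 \right)} s{\left(13 \right)} = - 5 \frac{1 + 13}{2 \cdot 13} = - 5 \cdot \frac{1}{2} \cdot \frac{1}{13} \cdot 14 = \left(-5\right) \frac{7}{13} = - \frac{35}{13}$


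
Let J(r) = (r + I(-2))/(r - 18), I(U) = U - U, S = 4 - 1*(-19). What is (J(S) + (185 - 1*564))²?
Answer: 3504384/25 ≈ 1.4018e+5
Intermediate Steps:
S = 23 (S = 4 + 19 = 23)
I(U) = 0
J(r) = r/(-18 + r) (J(r) = (r + 0)/(r - 18) = r/(-18 + r))
(J(S) + (185 - 1*564))² = (23/(-18 + 23) + (185 - 1*564))² = (23/5 + (185 - 564))² = (23*(⅕) - 379)² = (23/5 - 379)² = (-1872/5)² = 3504384/25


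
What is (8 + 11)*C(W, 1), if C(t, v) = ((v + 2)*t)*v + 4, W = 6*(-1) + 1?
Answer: -209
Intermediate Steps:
W = -5 (W = -6 + 1 = -5)
C(t, v) = 4 + t*v*(2 + v) (C(t, v) = ((2 + v)*t)*v + 4 = (t*(2 + v))*v + 4 = t*v*(2 + v) + 4 = 4 + t*v*(2 + v))
(8 + 11)*C(W, 1) = (8 + 11)*(4 - 5*1**2 + 2*(-5)*1) = 19*(4 - 5*1 - 10) = 19*(4 - 5 - 10) = 19*(-11) = -209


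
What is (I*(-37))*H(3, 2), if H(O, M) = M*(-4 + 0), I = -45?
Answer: -13320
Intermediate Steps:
H(O, M) = -4*M (H(O, M) = M*(-4) = -4*M)
(I*(-37))*H(3, 2) = (-45*(-37))*(-4*2) = 1665*(-8) = -13320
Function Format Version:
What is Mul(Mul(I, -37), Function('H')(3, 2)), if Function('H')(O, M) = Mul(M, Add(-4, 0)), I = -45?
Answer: -13320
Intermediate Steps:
Function('H')(O, M) = Mul(-4, M) (Function('H')(O, M) = Mul(M, -4) = Mul(-4, M))
Mul(Mul(I, -37), Function('H')(3, 2)) = Mul(Mul(-45, -37), Mul(-4, 2)) = Mul(1665, -8) = -13320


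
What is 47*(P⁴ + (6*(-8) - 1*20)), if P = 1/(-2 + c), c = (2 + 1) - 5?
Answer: -818129/256 ≈ -3195.8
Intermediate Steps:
c = -2 (c = 3 - 5 = -2)
P = -¼ (P = 1/(-2 - 2) = 1/(-4) = -¼ ≈ -0.25000)
47*(P⁴ + (6*(-8) - 1*20)) = 47*((-¼)⁴ + (6*(-8) - 1*20)) = 47*(1/256 + (-48 - 20)) = 47*(1/256 - 68) = 47*(-17407/256) = -818129/256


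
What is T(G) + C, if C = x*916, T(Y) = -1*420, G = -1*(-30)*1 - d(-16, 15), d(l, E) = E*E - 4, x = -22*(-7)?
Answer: 140644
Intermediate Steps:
x = 154
d(l, E) = -4 + E**2 (d(l, E) = E**2 - 4 = -4 + E**2)
G = -191 (G = -1*(-30)*1 - (-4 + 15**2) = 30*1 - (-4 + 225) = 30 - 1*221 = 30 - 221 = -191)
T(Y) = -420
C = 141064 (C = 154*916 = 141064)
T(G) + C = -420 + 141064 = 140644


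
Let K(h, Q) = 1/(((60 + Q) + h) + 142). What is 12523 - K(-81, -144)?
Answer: 288030/23 ≈ 12523.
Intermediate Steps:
K(h, Q) = 1/(202 + Q + h) (K(h, Q) = 1/((60 + Q + h) + 142) = 1/(202 + Q + h))
12523 - K(-81, -144) = 12523 - 1/(202 - 144 - 81) = 12523 - 1/(-23) = 12523 - 1*(-1/23) = 12523 + 1/23 = 288030/23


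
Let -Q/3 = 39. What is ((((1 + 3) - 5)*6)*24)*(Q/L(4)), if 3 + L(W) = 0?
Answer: -5616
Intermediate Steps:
Q = -117 (Q = -3*39 = -117)
L(W) = -3 (L(W) = -3 + 0 = -3)
((((1 + 3) - 5)*6)*24)*(Q/L(4)) = ((((1 + 3) - 5)*6)*24)*(-117/(-3)) = (((4 - 5)*6)*24)*(-117*(-⅓)) = (-1*6*24)*39 = -6*24*39 = -144*39 = -5616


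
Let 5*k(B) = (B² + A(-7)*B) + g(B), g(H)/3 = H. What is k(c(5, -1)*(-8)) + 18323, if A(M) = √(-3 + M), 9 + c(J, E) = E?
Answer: 19651 + 16*I*√10 ≈ 19651.0 + 50.596*I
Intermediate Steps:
c(J, E) = -9 + E
g(H) = 3*H
k(B) = B²/5 + 3*B/5 + I*B*√10/5 (k(B) = ((B² + √(-3 - 7)*B) + 3*B)/5 = ((B² + √(-10)*B) + 3*B)/5 = ((B² + (I*√10)*B) + 3*B)/5 = ((B² + I*B*√10) + 3*B)/5 = (B² + 3*B + I*B*√10)/5 = B²/5 + 3*B/5 + I*B*√10/5)
k(c(5, -1)*(-8)) + 18323 = ((-9 - 1)*(-8))*(3 + (-9 - 1)*(-8) + I*√10)/5 + 18323 = (-10*(-8))*(3 - 10*(-8) + I*√10)/5 + 18323 = (⅕)*80*(3 + 80 + I*√10) + 18323 = (⅕)*80*(83 + I*√10) + 18323 = (1328 + 16*I*√10) + 18323 = 19651 + 16*I*√10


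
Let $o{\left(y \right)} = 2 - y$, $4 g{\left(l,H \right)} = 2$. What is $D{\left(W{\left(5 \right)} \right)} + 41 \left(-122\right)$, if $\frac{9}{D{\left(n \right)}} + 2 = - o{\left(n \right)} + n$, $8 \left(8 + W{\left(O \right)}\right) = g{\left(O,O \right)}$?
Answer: $- \frac{265130}{53} \approx -5002.5$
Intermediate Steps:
$g{\left(l,H \right)} = \frac{1}{2}$ ($g{\left(l,H \right)} = \frac{1}{4} \cdot 2 = \frac{1}{2}$)
$W{\left(O \right)} = - \frac{127}{16}$ ($W{\left(O \right)} = -8 + \frac{1}{8} \cdot \frac{1}{2} = -8 + \frac{1}{16} = - \frac{127}{16}$)
$D{\left(n \right)} = \frac{9}{-4 + 2 n}$ ($D{\left(n \right)} = \frac{9}{-2 + \left(- (2 - n) + n\right)} = \frac{9}{-2 + \left(\left(-2 + n\right) + n\right)} = \frac{9}{-2 + \left(-2 + 2 n\right)} = \frac{9}{-4 + 2 n}$)
$D{\left(W{\left(5 \right)} \right)} + 41 \left(-122\right) = \frac{9}{2 \left(-2 - \frac{127}{16}\right)} + 41 \left(-122\right) = \frac{9}{2 \left(- \frac{159}{16}\right)} - 5002 = \frac{9}{2} \left(- \frac{16}{159}\right) - 5002 = - \frac{24}{53} - 5002 = - \frac{265130}{53}$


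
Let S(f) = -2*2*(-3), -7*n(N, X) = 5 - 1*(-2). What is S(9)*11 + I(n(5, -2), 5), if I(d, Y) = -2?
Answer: 130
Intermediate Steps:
n(N, X) = -1 (n(N, X) = -(5 - 1*(-2))/7 = -(5 + 2)/7 = -1/7*7 = -1)
S(f) = 12 (S(f) = -4*(-3) = 12)
S(9)*11 + I(n(5, -2), 5) = 12*11 - 2 = 132 - 2 = 130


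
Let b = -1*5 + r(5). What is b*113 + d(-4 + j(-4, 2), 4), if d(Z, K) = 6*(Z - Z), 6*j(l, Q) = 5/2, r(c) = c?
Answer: 0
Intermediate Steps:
j(l, Q) = 5/12 (j(l, Q) = (5/2)/6 = (5*(1/2))/6 = (1/6)*(5/2) = 5/12)
b = 0 (b = -1*5 + 5 = -5 + 5 = 0)
d(Z, K) = 0 (d(Z, K) = 6*0 = 0)
b*113 + d(-4 + j(-4, 2), 4) = 0*113 + 0 = 0 + 0 = 0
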